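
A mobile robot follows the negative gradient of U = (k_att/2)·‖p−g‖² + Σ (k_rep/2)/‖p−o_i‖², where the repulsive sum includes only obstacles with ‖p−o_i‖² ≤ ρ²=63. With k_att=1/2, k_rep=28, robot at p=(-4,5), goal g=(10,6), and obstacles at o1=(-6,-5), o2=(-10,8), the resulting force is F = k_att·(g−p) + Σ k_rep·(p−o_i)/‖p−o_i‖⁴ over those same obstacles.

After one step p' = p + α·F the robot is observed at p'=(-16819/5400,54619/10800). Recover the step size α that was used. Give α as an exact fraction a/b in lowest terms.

α = 1/8

F_att = 1/2·(g−p) = 1/2·(14,1) = (7.0000,0.5000)
o1: d²=104 > ρ²=63 → inactive
o2: d²=45 ≤ ρ²=63; F_rep = 28·(6,-3)/45² = (0.0830,-0.0415)
F = F_att + ΣF_rep = (7.0830,0.4585)
Δp = p'−p = (0.8854,0.0573); α = Δx/Fx = (4781/5400) / (4781/675) = 1/8
check: Δy/Fy = (619/10800) / (619/1350) = 1/8 ✓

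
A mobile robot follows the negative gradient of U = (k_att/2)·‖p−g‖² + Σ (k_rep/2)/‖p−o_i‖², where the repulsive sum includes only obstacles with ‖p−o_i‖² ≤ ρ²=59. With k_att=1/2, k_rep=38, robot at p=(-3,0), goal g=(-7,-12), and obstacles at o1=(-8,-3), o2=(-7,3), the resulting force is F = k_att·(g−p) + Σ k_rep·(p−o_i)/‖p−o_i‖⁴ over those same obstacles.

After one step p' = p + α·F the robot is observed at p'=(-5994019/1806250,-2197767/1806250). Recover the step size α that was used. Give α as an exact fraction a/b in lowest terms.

α = 1/5

F_att = 1/2·(g−p) = 1/2·(-4,-12) = (-2.0000,-6.0000)
o1: d²=34 ≤ ρ²=59; F_rep = 38·(5,3)/34² = (0.1644,0.0986)
o2: d²=25 ≤ ρ²=59; F_rep = 38·(4,-3)/25² = (0.2432,-0.1824)
F = F_att + ΣF_rep = (-1.5924,-6.0838)
Δp = p'−p = (-0.3185,-1.2168); α = Δx/Fx = (-575269/1806250) / (-575269/361250) = 1/5
check: Δy/Fy = (-2197767/1806250) / (-2197767/361250) = 1/5 ✓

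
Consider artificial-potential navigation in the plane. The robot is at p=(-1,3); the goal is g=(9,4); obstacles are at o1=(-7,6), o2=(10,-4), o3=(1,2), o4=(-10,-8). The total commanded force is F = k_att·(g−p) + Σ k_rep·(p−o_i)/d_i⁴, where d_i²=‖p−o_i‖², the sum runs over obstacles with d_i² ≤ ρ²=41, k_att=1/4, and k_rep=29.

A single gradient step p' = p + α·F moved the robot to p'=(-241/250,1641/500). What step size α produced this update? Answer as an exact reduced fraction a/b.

F_att = 1/4·(g−p) = 1/4·(10,1) = (2.5000,0.2500)
o1: d²=45 > ρ²=41 → inactive
o2: d²=170 > ρ²=41 → inactive
o3: d²=5 ≤ ρ²=41; F_rep = 29·(-2,1)/5² = (-2.3200,1.1600)
o4: d²=202 > ρ²=41 → inactive
F = F_att + ΣF_rep = (0.1800,1.4100)
Δp = p'−p = (0.0360,0.2820); α = Δx/Fx = (9/250) / (9/50) = 1/5
check: Δy/Fy = (141/500) / (141/100) = 1/5 ✓

α = 1/5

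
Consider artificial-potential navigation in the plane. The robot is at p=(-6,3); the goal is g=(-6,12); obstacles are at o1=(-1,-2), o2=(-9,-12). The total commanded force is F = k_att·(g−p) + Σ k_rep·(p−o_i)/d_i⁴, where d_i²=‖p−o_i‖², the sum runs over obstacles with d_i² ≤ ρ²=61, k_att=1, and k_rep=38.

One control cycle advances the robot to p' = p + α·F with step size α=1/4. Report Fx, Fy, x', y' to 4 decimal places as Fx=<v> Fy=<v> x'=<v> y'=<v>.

Fx=-0.0760 Fy=9.0760 x'=-6.0190 y'=5.2690

F_att = 1·(g−p) = 1·(0,9) = (0.0000,9.0000)
o1: d²=50 ≤ ρ²=61; F_rep = 38·(-5,5)/50² = (-0.0760,0.0760)
o2: d²=234 > ρ²=61 → inactive
F = F_att + ΣF_rep = (-0.0760,9.0760)
p' = p + 1/4·F = (-6.0190,5.2690)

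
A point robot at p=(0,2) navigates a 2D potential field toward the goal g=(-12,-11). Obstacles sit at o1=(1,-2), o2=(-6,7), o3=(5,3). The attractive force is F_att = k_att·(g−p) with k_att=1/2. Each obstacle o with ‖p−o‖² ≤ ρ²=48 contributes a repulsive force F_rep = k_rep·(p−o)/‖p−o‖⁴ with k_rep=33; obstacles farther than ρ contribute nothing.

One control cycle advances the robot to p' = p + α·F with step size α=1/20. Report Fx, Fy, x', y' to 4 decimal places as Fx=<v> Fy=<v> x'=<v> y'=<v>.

Fx=-6.3583 Fy=-6.0921 x'=-0.3179 y'=1.6954

F_att = 1/2·(g−p) = 1/2·(-12,-13) = (-6.0000,-6.5000)
o1: d²=17 ≤ ρ²=48; F_rep = 33·(-1,4)/17² = (-0.1142,0.4567)
o2: d²=61 > ρ²=48 → inactive
o3: d²=26 ≤ ρ²=48; F_rep = 33·(-5,-1)/26² = (-0.2441,-0.0488)
F = F_att + ΣF_rep = (-6.3583,-6.0921)
p' = p + 1/20·F = (-0.3179,1.6954)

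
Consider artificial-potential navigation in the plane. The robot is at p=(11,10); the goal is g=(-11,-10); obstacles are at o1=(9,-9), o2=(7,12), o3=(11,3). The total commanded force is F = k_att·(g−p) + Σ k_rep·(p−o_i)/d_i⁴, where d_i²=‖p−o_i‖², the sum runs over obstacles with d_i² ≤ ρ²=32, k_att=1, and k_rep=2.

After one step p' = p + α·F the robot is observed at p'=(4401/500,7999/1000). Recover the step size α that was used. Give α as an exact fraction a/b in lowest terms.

F_att = 1·(g−p) = 1·(-22,-20) = (-22.0000,-20.0000)
o1: d²=365 > ρ²=32 → inactive
o2: d²=20 ≤ ρ²=32; F_rep = 2·(4,-2)/20² = (0.0200,-0.0100)
o3: d²=49 > ρ²=32 → inactive
F = F_att + ΣF_rep = (-21.9800,-20.0100)
Δp = p'−p = (-2.1980,-2.0010); α = Δx/Fx = (-1099/500) / (-1099/50) = 1/10
check: Δy/Fy = (-2001/1000) / (-2001/100) = 1/10 ✓

α = 1/10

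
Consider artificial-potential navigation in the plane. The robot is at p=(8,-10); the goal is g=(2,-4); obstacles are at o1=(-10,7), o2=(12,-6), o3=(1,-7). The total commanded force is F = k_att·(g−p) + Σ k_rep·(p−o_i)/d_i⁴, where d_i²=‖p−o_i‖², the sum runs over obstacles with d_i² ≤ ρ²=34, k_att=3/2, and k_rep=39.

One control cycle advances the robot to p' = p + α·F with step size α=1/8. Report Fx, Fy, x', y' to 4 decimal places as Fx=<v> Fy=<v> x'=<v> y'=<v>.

F_att = 3/2·(g−p) = 3/2·(-6,6) = (-9.0000,9.0000)
o1: d²=613 > ρ²=34 → inactive
o2: d²=32 ≤ ρ²=34; F_rep = 39·(-4,-4)/32² = (-0.1523,-0.1523)
o3: d²=58 > ρ²=34 → inactive
F = F_att + ΣF_rep = (-9.1523,8.8477)
p' = p + 1/8·F = (6.8560,-8.8940)

Fx=-9.1523 Fy=8.8477 x'=6.8560 y'=-8.8940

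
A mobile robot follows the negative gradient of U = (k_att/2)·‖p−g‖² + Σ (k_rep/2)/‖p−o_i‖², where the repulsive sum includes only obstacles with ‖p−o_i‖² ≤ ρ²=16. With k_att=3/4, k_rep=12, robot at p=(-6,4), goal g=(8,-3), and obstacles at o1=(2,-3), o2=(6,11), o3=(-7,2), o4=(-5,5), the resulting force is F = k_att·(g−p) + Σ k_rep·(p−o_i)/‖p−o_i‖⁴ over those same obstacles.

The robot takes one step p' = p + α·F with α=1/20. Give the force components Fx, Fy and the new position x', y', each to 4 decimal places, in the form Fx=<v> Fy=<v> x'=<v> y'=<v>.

Fx=7.9800 Fy=-7.2900 x'=-5.6010 y'=3.6355

F_att = 3/4·(g−p) = 3/4·(14,-7) = (10.5000,-5.2500)
o1: d²=113 > ρ²=16 → inactive
o2: d²=193 > ρ²=16 → inactive
o3: d²=5 ≤ ρ²=16; F_rep = 12·(1,2)/5² = (0.4800,0.9600)
o4: d²=2 ≤ ρ²=16; F_rep = 12·(-1,-1)/2² = (-3.0000,-3.0000)
F = F_att + ΣF_rep = (7.9800,-7.2900)
p' = p + 1/20·F = (-5.6010,3.6355)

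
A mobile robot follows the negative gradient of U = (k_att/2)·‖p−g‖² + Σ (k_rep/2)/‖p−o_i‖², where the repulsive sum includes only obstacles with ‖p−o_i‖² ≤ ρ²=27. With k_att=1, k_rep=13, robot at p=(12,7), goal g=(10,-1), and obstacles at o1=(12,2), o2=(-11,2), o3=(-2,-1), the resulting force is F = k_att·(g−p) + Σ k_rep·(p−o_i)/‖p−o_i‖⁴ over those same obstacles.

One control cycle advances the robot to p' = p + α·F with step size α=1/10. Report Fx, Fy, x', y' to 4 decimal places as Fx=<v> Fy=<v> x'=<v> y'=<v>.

F_att = 1·(g−p) = 1·(-2,-8) = (-2.0000,-8.0000)
o1: d²=25 ≤ ρ²=27; F_rep = 13·(0,5)/25² = (0.0000,0.1040)
o2: d²=554 > ρ²=27 → inactive
o3: d²=260 > ρ²=27 → inactive
F = F_att + ΣF_rep = (-2.0000,-7.8960)
p' = p + 1/10·F = (11.8000,6.2104)

Fx=-2.0000 Fy=-7.8960 x'=11.8000 y'=6.2104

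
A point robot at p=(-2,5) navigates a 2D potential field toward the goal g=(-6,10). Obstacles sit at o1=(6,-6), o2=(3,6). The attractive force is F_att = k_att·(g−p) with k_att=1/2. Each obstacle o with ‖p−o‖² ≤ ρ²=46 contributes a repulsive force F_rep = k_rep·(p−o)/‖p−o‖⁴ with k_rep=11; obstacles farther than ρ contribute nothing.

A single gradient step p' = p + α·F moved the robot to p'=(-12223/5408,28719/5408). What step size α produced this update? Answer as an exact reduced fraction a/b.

α = 1/8

F_att = 1/2·(g−p) = 1/2·(-4,5) = (-2.0000,2.5000)
o1: d²=185 > ρ²=46 → inactive
o2: d²=26 ≤ ρ²=46; F_rep = 11·(-5,-1)/26² = (-0.0814,-0.0163)
F = F_att + ΣF_rep = (-2.0814,2.4837)
Δp = p'−p = (-0.2602,0.3105); α = Δx/Fx = (-1407/5408) / (-1407/676) = 1/8
check: Δy/Fy = (1679/5408) / (1679/676) = 1/8 ✓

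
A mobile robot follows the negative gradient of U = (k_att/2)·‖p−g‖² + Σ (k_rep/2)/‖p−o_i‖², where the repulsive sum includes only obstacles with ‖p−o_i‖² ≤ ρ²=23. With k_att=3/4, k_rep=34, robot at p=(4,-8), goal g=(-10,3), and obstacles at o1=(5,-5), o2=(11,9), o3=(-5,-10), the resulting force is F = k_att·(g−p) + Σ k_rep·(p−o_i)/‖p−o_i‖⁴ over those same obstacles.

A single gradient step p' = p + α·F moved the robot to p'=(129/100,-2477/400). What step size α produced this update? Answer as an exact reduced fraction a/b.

α = 1/4

F_att = 3/4·(g−p) = 3/4·(-14,11) = (-10.5000,8.2500)
o1: d²=10 ≤ ρ²=23; F_rep = 34·(-1,-3)/10² = (-0.3400,-1.0200)
o2: d²=338 > ρ²=23 → inactive
o3: d²=85 > ρ²=23 → inactive
F = F_att + ΣF_rep = (-10.8400,7.2300)
Δp = p'−p = (-2.7100,1.8075); α = Δx/Fx = (-271/100) / (-271/25) = 1/4
check: Δy/Fy = (723/400) / (723/100) = 1/4 ✓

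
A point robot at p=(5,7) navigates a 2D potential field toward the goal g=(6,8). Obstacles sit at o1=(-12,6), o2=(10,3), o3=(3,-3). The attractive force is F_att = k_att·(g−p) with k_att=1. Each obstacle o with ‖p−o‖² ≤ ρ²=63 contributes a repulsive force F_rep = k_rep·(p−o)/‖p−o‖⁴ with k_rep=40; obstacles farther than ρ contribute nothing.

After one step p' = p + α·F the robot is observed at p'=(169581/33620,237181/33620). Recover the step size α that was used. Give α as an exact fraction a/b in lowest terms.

F_att = 1·(g−p) = 1·(1,1) = (1.0000,1.0000)
o1: d²=290 > ρ²=63 → inactive
o2: d²=41 ≤ ρ²=63; F_rep = 40·(-5,4)/41² = (-0.1190,0.0952)
o3: d²=104 > ρ²=63 → inactive
F = F_att + ΣF_rep = (0.8810,1.0952)
Δp = p'−p = (0.0441,0.0548); α = Δx/Fx = (1481/33620) / (1481/1681) = 1/20
check: Δy/Fy = (1841/33620) / (1841/1681) = 1/20 ✓

α = 1/20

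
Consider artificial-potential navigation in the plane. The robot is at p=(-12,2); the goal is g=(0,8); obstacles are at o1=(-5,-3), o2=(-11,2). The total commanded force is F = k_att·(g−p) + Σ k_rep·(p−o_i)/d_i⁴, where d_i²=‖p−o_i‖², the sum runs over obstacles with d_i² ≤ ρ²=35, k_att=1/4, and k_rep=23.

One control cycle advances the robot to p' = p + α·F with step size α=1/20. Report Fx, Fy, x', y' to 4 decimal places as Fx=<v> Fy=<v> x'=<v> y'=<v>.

F_att = 1/4·(g−p) = 1/4·(12,6) = (3.0000,1.5000)
o1: d²=74 > ρ²=35 → inactive
o2: d²=1 ≤ ρ²=35; F_rep = 23·(-1,0)/1² = (-23.0000,0.0000)
F = F_att + ΣF_rep = (-20.0000,1.5000)
p' = p + 1/20·F = (-13.0000,2.0750)

Fx=-20.0000 Fy=1.5000 x'=-13.0000 y'=2.0750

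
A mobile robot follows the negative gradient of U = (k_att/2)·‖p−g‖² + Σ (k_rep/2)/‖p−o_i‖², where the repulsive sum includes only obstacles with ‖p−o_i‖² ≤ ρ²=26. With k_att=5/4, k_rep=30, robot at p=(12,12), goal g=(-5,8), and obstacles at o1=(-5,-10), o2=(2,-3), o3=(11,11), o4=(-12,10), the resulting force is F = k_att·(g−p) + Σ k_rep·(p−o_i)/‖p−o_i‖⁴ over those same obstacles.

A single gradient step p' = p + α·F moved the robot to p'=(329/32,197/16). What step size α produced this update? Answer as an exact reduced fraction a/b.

α = 1/8

F_att = 5/4·(g−p) = 5/4·(-17,-4) = (-21.2500,-5.0000)
o1: d²=773 > ρ²=26 → inactive
o2: d²=325 > ρ²=26 → inactive
o3: d²=2 ≤ ρ²=26; F_rep = 30·(1,1)/2² = (7.5000,7.5000)
o4: d²=580 > ρ²=26 → inactive
F = F_att + ΣF_rep = (-13.7500,2.5000)
Δp = p'−p = (-1.7188,0.3125); α = Δx/Fx = (-55/32) / (-55/4) = 1/8
check: Δy/Fy = (5/16) / (5/2) = 1/8 ✓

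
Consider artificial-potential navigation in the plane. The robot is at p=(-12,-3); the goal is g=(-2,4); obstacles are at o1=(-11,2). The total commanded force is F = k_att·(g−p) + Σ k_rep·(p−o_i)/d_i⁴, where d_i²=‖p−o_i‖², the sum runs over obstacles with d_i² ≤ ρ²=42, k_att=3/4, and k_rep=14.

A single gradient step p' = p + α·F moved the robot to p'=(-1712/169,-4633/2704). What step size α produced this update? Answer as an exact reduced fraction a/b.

F_att = 3/4·(g−p) = 3/4·(10,7) = (7.5000,5.2500)
o1: d²=26 ≤ ρ²=42; F_rep = 14·(-1,-5)/26² = (-0.0207,-0.1036)
F = F_att + ΣF_rep = (7.4793,5.1464)
Δp = p'−p = (1.8698,1.2866); α = Δx/Fx = (316/169) / (1264/169) = 1/4
check: Δy/Fy = (3479/2704) / (3479/676) = 1/4 ✓

α = 1/4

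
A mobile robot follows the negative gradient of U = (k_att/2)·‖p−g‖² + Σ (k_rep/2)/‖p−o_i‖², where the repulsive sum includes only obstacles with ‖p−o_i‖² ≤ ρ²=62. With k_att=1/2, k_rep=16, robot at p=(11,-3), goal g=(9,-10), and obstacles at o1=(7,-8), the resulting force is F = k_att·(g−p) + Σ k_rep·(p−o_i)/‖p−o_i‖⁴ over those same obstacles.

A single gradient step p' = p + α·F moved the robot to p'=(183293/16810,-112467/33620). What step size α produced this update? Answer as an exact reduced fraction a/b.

α = 1/10

F_att = 1/2·(g−p) = 1/2·(-2,-7) = (-1.0000,-3.5000)
o1: d²=41 ≤ ρ²=62; F_rep = 16·(4,5)/41² = (0.0381,0.0476)
F = F_att + ΣF_rep = (-0.9619,-3.4524)
Δp = p'−p = (-0.0962,-0.3452); α = Δx/Fx = (-1617/16810) / (-1617/1681) = 1/10
check: Δy/Fy = (-11607/33620) / (-11607/3362) = 1/10 ✓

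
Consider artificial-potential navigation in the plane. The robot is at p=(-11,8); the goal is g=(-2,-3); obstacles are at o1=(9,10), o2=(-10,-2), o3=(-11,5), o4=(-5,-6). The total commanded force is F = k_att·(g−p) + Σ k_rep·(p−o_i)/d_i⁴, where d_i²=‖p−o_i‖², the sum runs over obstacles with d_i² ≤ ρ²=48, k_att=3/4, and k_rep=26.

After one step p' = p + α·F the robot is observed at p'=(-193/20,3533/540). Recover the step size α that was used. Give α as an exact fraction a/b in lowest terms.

α = 1/5

F_att = 3/4·(g−p) = 3/4·(9,-11) = (6.7500,-8.2500)
o1: d²=404 > ρ²=48 → inactive
o2: d²=101 > ρ²=48 → inactive
o3: d²=9 ≤ ρ²=48; F_rep = 26·(0,3)/9² = (0.0000,0.9630)
o4: d²=232 > ρ²=48 → inactive
F = F_att + ΣF_rep = (6.7500,-7.2870)
Δp = p'−p = (1.3500,-1.4574); α = Δx/Fx = (27/20) / (27/4) = 1/5
check: Δy/Fy = (-787/540) / (-787/108) = 1/5 ✓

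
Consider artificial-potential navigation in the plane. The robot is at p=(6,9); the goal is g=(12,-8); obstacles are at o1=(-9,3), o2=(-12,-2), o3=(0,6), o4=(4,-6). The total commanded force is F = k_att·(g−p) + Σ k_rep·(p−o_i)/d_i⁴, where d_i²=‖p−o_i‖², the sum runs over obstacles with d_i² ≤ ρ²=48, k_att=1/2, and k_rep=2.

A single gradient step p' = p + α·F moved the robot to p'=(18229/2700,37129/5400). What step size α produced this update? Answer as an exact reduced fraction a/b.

F_att = 1/2·(g−p) = 1/2·(6,-17) = (3.0000,-8.5000)
o1: d²=261 > ρ²=48 → inactive
o2: d²=445 > ρ²=48 → inactive
o3: d²=45 ≤ ρ²=48; F_rep = 2·(6,3)/45² = (0.0059,0.0030)
o4: d²=229 > ρ²=48 → inactive
F = F_att + ΣF_rep = (3.0059,-8.4970)
Δp = p'−p = (0.7515,-2.1243); α = Δx/Fx = (2029/2700) / (2029/675) = 1/4
check: Δy/Fy = (-11471/5400) / (-11471/1350) = 1/4 ✓

α = 1/4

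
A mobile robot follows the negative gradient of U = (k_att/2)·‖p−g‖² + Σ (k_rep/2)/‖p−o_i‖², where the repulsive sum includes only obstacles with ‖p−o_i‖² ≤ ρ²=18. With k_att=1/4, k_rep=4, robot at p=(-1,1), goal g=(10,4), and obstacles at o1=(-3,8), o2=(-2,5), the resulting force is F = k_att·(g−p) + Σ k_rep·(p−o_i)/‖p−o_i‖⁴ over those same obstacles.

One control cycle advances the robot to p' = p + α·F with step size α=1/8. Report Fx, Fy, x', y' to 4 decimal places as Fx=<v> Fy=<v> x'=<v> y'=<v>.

Fx=2.7638 Fy=0.6946 x'=-0.6545 y'=1.0868

F_att = 1/4·(g−p) = 1/4·(11,3) = (2.7500,0.7500)
o1: d²=53 > ρ²=18 → inactive
o2: d²=17 ≤ ρ²=18; F_rep = 4·(1,-4)/17² = (0.0138,-0.0554)
F = F_att + ΣF_rep = (2.7638,0.6946)
p' = p + 1/8·F = (-0.6545,1.0868)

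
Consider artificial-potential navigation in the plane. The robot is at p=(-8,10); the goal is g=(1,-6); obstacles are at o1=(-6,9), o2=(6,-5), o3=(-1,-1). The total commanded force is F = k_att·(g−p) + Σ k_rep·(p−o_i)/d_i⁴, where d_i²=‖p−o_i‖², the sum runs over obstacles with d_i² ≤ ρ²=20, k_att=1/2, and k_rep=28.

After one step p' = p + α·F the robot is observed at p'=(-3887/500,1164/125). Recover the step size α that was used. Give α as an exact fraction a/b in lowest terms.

F_att = 1/2·(g−p) = 1/2·(9,-16) = (4.5000,-8.0000)
o1: d²=5 ≤ ρ²=20; F_rep = 28·(-2,1)/5² = (-2.2400,1.1200)
o2: d²=421 > ρ²=20 → inactive
o3: d²=170 > ρ²=20 → inactive
F = F_att + ΣF_rep = (2.2600,-6.8800)
Δp = p'−p = (0.2260,-0.6880); α = Δx/Fx = (113/500) / (113/50) = 1/10
check: Δy/Fy = (-86/125) / (-172/25) = 1/10 ✓

α = 1/10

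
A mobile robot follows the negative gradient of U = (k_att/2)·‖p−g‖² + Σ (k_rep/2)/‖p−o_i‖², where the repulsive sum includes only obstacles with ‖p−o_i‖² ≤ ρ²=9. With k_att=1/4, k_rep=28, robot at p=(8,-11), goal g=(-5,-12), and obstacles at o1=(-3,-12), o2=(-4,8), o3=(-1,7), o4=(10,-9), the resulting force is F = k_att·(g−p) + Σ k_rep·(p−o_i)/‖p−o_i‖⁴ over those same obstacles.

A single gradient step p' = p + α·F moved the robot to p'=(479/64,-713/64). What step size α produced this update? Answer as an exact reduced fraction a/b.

F_att = 1/4·(g−p) = 1/4·(-13,-1) = (-3.2500,-0.2500)
o1: d²=122 > ρ²=9 → inactive
o2: d²=505 > ρ²=9 → inactive
o3: d²=405 > ρ²=9 → inactive
o4: d²=8 ≤ ρ²=9; F_rep = 28·(-2,-2)/8² = (-0.8750,-0.8750)
F = F_att + ΣF_rep = (-4.1250,-1.1250)
Δp = p'−p = (-0.5156,-0.1406); α = Δx/Fx = (-33/64) / (-33/8) = 1/8
check: Δy/Fy = (-9/64) / (-9/8) = 1/8 ✓

α = 1/8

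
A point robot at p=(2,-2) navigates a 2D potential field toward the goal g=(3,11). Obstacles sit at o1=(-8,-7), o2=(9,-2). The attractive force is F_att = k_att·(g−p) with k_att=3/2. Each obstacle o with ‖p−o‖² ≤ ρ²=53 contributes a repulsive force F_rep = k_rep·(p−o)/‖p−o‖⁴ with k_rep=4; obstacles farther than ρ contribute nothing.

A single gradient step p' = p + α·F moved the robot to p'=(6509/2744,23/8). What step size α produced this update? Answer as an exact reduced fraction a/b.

α = 1/4

F_att = 3/2·(g−p) = 3/2·(1,13) = (1.5000,19.5000)
o1: d²=125 > ρ²=53 → inactive
o2: d²=49 ≤ ρ²=53; F_rep = 4·(-7,0)/49² = (-0.0117,0.0000)
F = F_att + ΣF_rep = (1.4883,19.5000)
Δp = p'−p = (0.3721,4.8750); α = Δx/Fx = (1021/2744) / (1021/686) = 1/4
check: Δy/Fy = (39/8) / (39/2) = 1/4 ✓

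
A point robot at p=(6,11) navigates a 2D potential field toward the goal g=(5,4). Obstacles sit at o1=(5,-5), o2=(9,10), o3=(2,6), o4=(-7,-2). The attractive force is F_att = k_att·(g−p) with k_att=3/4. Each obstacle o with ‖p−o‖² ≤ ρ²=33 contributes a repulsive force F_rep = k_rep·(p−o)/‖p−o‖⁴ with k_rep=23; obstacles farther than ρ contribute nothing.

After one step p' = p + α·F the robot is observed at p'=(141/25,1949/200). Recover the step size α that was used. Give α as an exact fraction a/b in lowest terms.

α = 1/4

F_att = 3/4·(g−p) = 3/4·(-1,-7) = (-0.7500,-5.2500)
o1: d²=257 > ρ²=33 → inactive
o2: d²=10 ≤ ρ²=33; F_rep = 23·(-3,1)/10² = (-0.6900,0.2300)
o3: d²=41 > ρ²=33 → inactive
o4: d²=338 > ρ²=33 → inactive
F = F_att + ΣF_rep = (-1.4400,-5.0200)
Δp = p'−p = (-0.3600,-1.2550); α = Δx/Fx = (-9/25) / (-36/25) = 1/4
check: Δy/Fy = (-251/200) / (-251/50) = 1/4 ✓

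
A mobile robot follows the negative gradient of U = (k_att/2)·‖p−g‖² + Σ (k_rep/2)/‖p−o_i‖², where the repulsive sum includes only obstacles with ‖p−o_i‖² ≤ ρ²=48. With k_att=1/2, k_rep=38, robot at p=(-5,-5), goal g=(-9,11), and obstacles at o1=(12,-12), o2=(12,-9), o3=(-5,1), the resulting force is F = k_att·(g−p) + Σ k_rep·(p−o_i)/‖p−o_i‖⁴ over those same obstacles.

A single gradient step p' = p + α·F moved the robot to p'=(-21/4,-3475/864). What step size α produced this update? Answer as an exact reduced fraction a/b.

F_att = 1/2·(g−p) = 1/2·(-4,16) = (-2.0000,8.0000)
o1: d²=338 > ρ²=48 → inactive
o2: d²=305 > ρ²=48 → inactive
o3: d²=36 ≤ ρ²=48; F_rep = 38·(0,-6)/36² = (0.0000,-0.1759)
F = F_att + ΣF_rep = (-2.0000,7.8241)
Δp = p'−p = (-0.2500,0.9780); α = Δx/Fx = (-1/4) / (-2) = 1/8
check: Δy/Fy = (845/864) / (845/108) = 1/8 ✓

α = 1/8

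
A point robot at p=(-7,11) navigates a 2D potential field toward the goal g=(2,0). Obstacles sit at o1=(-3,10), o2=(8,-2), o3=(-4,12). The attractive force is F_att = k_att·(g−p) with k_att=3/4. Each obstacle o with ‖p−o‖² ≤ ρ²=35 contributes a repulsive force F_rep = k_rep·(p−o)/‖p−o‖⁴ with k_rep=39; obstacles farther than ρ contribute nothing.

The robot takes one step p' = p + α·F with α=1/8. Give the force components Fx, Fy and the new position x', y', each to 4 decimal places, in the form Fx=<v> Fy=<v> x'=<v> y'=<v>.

Fx=5.0402 Fy=-8.5051 x'=-6.3700 y'=9.9369

F_att = 3/4·(g−p) = 3/4·(9,-11) = (6.7500,-8.2500)
o1: d²=17 ≤ ρ²=35; F_rep = 39·(-4,1)/17² = (-0.5398,0.1349)
o2: d²=394 > ρ²=35 → inactive
o3: d²=10 ≤ ρ²=35; F_rep = 39·(-3,-1)/10² = (-1.1700,-0.3900)
F = F_att + ΣF_rep = (5.0402,-8.5051)
p' = p + 1/8·F = (-6.3700,9.9369)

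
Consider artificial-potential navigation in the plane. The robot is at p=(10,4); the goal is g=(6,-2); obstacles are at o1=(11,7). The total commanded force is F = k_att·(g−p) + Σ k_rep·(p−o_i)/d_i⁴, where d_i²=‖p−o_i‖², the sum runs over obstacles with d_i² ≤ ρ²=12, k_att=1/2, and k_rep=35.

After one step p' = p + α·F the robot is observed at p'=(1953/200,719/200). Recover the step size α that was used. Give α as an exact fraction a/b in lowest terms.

α = 1/10

F_att = 1/2·(g−p) = 1/2·(-4,-6) = (-2.0000,-3.0000)
o1: d²=10 ≤ ρ²=12; F_rep = 35·(-1,-3)/10² = (-0.3500,-1.0500)
F = F_att + ΣF_rep = (-2.3500,-4.0500)
Δp = p'−p = (-0.2350,-0.4050); α = Δx/Fx = (-47/200) / (-47/20) = 1/10
check: Δy/Fy = (-81/200) / (-81/20) = 1/10 ✓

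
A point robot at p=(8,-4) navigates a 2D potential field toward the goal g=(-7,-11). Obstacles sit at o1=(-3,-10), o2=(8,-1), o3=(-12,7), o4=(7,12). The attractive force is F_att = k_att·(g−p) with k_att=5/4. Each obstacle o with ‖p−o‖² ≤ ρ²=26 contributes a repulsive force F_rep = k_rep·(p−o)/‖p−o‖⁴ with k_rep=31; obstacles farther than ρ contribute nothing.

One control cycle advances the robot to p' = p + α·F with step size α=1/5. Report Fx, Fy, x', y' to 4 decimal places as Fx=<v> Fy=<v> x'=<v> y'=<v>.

F_att = 5/4·(g−p) = 5/4·(-15,-7) = (-18.7500,-8.7500)
o1: d²=157 > ρ²=26 → inactive
o2: d²=9 ≤ ρ²=26; F_rep = 31·(0,-3)/9² = (0.0000,-1.1481)
o3: d²=521 > ρ²=26 → inactive
o4: d²=257 > ρ²=26 → inactive
F = F_att + ΣF_rep = (-18.7500,-9.8981)
p' = p + 1/5·F = (4.2500,-5.9796)

Fx=-18.7500 Fy=-9.8981 x'=4.2500 y'=-5.9796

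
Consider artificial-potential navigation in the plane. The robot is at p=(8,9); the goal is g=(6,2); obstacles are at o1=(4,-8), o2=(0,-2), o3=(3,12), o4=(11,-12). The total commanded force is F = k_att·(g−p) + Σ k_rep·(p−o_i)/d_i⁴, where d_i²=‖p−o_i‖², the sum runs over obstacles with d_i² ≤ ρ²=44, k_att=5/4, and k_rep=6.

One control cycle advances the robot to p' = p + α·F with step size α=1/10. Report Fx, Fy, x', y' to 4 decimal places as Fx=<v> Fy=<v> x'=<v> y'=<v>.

Fx=-2.4740 Fy=-8.7656 x'=7.7526 y'=8.1234

F_att = 5/4·(g−p) = 5/4·(-2,-7) = (-2.5000,-8.7500)
o1: d²=305 > ρ²=44 → inactive
o2: d²=185 > ρ²=44 → inactive
o3: d²=34 ≤ ρ²=44; F_rep = 6·(5,-3)/34² = (0.0260,-0.0156)
o4: d²=450 > ρ²=44 → inactive
F = F_att + ΣF_rep = (-2.4740,-8.7656)
p' = p + 1/10·F = (7.7526,8.1234)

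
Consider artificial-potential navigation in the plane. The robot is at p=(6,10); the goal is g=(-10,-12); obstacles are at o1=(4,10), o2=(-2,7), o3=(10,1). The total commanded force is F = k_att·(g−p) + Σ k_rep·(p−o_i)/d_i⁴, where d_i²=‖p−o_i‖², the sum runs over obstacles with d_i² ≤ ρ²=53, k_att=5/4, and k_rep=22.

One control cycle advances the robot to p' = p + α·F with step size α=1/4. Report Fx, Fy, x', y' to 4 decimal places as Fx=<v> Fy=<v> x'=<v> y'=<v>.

Fx=-17.2500 Fy=-27.5000 x'=1.6875 y'=3.1250

F_att = 5/4·(g−p) = 5/4·(-16,-22) = (-20.0000,-27.5000)
o1: d²=4 ≤ ρ²=53; F_rep = 22·(2,0)/4² = (2.7500,0.0000)
o2: d²=73 > ρ²=53 → inactive
o3: d²=97 > ρ²=53 → inactive
F = F_att + ΣF_rep = (-17.2500,-27.5000)
p' = p + 1/4·F = (1.6875,3.1250)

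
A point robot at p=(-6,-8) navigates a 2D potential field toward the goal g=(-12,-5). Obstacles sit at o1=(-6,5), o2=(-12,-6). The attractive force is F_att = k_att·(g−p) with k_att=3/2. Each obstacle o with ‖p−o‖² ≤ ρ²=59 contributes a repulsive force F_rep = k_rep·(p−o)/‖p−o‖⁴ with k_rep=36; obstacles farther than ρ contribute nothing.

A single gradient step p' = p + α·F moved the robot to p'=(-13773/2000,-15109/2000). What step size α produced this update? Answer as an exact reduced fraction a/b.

α = 1/10

F_att = 3/2·(g−p) = 3/2·(-6,3) = (-9.0000,4.5000)
o1: d²=169 > ρ²=59 → inactive
o2: d²=40 ≤ ρ²=59; F_rep = 36·(6,-2)/40² = (0.1350,-0.0450)
F = F_att + ΣF_rep = (-8.8650,4.4550)
Δp = p'−p = (-0.8865,0.4455); α = Δx/Fx = (-1773/2000) / (-1773/200) = 1/10
check: Δy/Fy = (891/2000) / (891/200) = 1/10 ✓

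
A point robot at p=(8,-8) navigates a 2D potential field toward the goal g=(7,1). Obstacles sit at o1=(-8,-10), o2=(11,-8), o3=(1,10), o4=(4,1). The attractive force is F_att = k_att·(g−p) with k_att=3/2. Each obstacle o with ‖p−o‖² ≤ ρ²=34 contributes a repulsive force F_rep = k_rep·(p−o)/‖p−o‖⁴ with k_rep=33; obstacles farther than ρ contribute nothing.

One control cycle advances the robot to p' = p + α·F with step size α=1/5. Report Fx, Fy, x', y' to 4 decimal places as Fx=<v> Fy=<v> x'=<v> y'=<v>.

F_att = 3/2·(g−p) = 3/2·(-1,9) = (-1.5000,13.5000)
o1: d²=260 > ρ²=34 → inactive
o2: d²=9 ≤ ρ²=34; F_rep = 33·(-3,0)/9² = (-1.2222,0.0000)
o3: d²=373 > ρ²=34 → inactive
o4: d²=97 > ρ²=34 → inactive
F = F_att + ΣF_rep = (-2.7222,13.5000)
p' = p + 1/5·F = (7.4556,-5.3000)

Fx=-2.7222 Fy=13.5000 x'=7.4556 y'=-5.3000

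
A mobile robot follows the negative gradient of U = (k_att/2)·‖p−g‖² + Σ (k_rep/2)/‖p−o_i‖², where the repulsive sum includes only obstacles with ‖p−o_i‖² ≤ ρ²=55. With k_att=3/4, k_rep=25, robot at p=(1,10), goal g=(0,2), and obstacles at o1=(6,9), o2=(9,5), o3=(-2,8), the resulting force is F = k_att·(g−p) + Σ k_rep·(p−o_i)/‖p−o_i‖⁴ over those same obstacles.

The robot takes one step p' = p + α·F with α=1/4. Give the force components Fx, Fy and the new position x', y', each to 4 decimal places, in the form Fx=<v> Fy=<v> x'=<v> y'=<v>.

Fx=-0.4911 Fy=-5.6672 x'=0.8772 y'=8.5832

F_att = 3/4·(g−p) = 3/4·(-1,-8) = (-0.7500,-6.0000)
o1: d²=26 ≤ ρ²=55; F_rep = 25·(-5,1)/26² = (-0.1849,0.0370)
o2: d²=89 > ρ²=55 → inactive
o3: d²=13 ≤ ρ²=55; F_rep = 25·(3,2)/13² = (0.4438,0.2959)
F = F_att + ΣF_rep = (-0.4911,-5.6672)
p' = p + 1/4·F = (0.8772,8.5832)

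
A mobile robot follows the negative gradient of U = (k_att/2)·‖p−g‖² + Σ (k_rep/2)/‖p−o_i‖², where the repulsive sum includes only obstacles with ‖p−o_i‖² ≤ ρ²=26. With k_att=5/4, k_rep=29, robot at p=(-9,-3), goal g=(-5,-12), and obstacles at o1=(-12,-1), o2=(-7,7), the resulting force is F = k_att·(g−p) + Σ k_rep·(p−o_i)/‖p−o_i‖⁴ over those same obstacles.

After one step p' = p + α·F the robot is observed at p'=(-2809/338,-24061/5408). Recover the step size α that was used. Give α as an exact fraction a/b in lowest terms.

α = 1/8

F_att = 5/4·(g−p) = 5/4·(4,-9) = (5.0000,-11.2500)
o1: d²=13 ≤ ρ²=26; F_rep = 29·(3,-2)/13² = (0.5148,-0.3432)
o2: d²=104 > ρ²=26 → inactive
F = F_att + ΣF_rep = (5.5148,-11.5932)
Δp = p'−p = (0.6893,-1.4491); α = Δx/Fx = (233/338) / (932/169) = 1/8
check: Δy/Fy = (-7837/5408) / (-7837/676) = 1/8 ✓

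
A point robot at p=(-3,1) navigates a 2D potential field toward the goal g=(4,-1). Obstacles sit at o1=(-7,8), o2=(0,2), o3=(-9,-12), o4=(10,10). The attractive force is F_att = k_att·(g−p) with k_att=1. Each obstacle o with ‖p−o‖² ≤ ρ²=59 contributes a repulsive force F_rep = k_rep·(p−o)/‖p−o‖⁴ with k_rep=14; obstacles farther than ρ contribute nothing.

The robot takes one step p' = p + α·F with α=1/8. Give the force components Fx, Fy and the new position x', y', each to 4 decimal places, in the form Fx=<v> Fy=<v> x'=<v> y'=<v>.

Fx=6.5800 Fy=-2.1400 x'=-2.1775 y'=0.7325

F_att = 1·(g−p) = 1·(7,-2) = (7.0000,-2.0000)
o1: d²=65 > ρ²=59 → inactive
o2: d²=10 ≤ ρ²=59; F_rep = 14·(-3,-1)/10² = (-0.4200,-0.1400)
o3: d²=205 > ρ²=59 → inactive
o4: d²=250 > ρ²=59 → inactive
F = F_att + ΣF_rep = (6.5800,-2.1400)
p' = p + 1/8·F = (-2.1775,0.7325)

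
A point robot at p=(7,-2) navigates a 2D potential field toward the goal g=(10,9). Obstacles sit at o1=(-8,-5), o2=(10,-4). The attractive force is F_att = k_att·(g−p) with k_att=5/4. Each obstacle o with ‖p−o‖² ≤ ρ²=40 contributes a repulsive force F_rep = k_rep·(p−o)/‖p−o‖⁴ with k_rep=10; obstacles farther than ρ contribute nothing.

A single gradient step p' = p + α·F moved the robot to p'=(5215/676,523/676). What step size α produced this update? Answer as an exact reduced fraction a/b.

α = 1/5

F_att = 5/4·(g−p) = 5/4·(3,11) = (3.7500,13.7500)
o1: d²=234 > ρ²=40 → inactive
o2: d²=13 ≤ ρ²=40; F_rep = 10·(-3,2)/13² = (-0.1775,0.1183)
F = F_att + ΣF_rep = (3.5725,13.8683)
Δp = p'−p = (0.7145,2.7737); α = Δx/Fx = (483/676) / (2415/676) = 1/5
check: Δy/Fy = (1875/676) / (9375/676) = 1/5 ✓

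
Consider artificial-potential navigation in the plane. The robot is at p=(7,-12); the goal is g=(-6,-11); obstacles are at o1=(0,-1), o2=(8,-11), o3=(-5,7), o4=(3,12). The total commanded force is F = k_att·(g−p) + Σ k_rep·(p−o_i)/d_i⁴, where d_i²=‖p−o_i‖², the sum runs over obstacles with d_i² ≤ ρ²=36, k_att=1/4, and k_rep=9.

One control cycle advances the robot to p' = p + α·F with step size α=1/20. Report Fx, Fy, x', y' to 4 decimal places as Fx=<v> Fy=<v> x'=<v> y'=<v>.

F_att = 1/4·(g−p) = 1/4·(-13,1) = (-3.2500,0.2500)
o1: d²=170 > ρ²=36 → inactive
o2: d²=2 ≤ ρ²=36; F_rep = 9·(-1,-1)/2² = (-2.2500,-2.2500)
o3: d²=505 > ρ²=36 → inactive
o4: d²=592 > ρ²=36 → inactive
F = F_att + ΣF_rep = (-5.5000,-2.0000)
p' = p + 1/20·F = (6.7250,-12.1000)

Fx=-5.5000 Fy=-2.0000 x'=6.7250 y'=-12.1000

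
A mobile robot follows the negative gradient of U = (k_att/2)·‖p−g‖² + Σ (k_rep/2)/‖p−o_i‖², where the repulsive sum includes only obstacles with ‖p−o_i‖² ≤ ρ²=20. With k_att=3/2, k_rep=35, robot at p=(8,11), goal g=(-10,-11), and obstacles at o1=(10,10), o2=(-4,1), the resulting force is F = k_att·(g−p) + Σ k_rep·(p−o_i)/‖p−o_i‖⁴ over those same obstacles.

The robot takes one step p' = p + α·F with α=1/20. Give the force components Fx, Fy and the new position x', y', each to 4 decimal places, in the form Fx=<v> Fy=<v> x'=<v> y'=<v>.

F_att = 3/2·(g−p) = 3/2·(-18,-22) = (-27.0000,-33.0000)
o1: d²=5 ≤ ρ²=20; F_rep = 35·(-2,1)/5² = (-2.8000,1.4000)
o2: d²=244 > ρ²=20 → inactive
F = F_att + ΣF_rep = (-29.8000,-31.6000)
p' = p + 1/20·F = (6.5100,9.4200)

Fx=-29.8000 Fy=-31.6000 x'=6.5100 y'=9.4200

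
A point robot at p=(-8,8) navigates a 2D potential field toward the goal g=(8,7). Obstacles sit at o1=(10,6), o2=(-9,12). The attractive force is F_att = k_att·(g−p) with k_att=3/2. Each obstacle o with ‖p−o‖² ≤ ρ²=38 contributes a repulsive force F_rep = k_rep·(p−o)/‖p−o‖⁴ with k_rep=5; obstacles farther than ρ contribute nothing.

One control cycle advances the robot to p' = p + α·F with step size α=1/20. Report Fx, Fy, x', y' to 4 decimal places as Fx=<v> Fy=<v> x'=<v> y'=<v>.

F_att = 3/2·(g−p) = 3/2·(16,-1) = (24.0000,-1.5000)
o1: d²=328 > ρ²=38 → inactive
o2: d²=17 ≤ ρ²=38; F_rep = 5·(1,-4)/17² = (0.0173,-0.0692)
F = F_att + ΣF_rep = (24.0173,-1.5692)
p' = p + 1/20·F = (-6.7991,7.9215)

Fx=24.0173 Fy=-1.5692 x'=-6.7991 y'=7.9215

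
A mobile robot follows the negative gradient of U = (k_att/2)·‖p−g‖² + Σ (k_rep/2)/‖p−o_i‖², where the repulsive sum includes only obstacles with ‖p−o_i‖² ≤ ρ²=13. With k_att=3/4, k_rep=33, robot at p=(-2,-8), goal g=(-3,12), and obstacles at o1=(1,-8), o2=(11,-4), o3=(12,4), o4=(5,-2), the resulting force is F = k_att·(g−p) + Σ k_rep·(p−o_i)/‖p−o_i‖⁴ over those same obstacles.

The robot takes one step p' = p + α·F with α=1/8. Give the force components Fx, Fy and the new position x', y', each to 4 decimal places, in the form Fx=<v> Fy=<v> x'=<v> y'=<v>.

F_att = 3/4·(g−p) = 3/4·(-1,20) = (-0.7500,15.0000)
o1: d²=9 ≤ ρ²=13; F_rep = 33·(-3,0)/9² = (-1.2222,0.0000)
o2: d²=185 > ρ²=13 → inactive
o3: d²=340 > ρ²=13 → inactive
o4: d²=85 > ρ²=13 → inactive
F = F_att + ΣF_rep = (-1.9722,15.0000)
p' = p + 1/8·F = (-2.2465,-6.1250)

Fx=-1.9722 Fy=15.0000 x'=-2.2465 y'=-6.1250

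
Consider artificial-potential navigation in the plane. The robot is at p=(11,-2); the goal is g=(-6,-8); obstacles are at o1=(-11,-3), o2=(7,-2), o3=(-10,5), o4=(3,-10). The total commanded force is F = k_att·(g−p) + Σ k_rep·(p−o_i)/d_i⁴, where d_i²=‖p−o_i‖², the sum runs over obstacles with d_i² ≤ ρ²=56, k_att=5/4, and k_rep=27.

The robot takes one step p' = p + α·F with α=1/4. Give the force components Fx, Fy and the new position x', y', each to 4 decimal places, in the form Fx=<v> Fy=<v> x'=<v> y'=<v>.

Fx=-20.8281 Fy=-7.5000 x'=5.7930 y'=-3.8750

F_att = 5/4·(g−p) = 5/4·(-17,-6) = (-21.2500,-7.5000)
o1: d²=485 > ρ²=56 → inactive
o2: d²=16 ≤ ρ²=56; F_rep = 27·(4,0)/16² = (0.4219,0.0000)
o3: d²=490 > ρ²=56 → inactive
o4: d²=128 > ρ²=56 → inactive
F = F_att + ΣF_rep = (-20.8281,-7.5000)
p' = p + 1/4·F = (5.7930,-3.8750)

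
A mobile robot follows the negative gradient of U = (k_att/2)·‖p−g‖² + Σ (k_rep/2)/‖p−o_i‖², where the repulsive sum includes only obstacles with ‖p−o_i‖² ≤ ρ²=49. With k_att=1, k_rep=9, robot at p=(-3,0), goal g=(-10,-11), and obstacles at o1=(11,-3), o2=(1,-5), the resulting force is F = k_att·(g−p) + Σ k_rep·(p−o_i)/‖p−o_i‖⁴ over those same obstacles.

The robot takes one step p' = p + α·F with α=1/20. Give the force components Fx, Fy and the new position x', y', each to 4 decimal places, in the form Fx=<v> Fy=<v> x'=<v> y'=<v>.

Fx=-7.0214 Fy=-10.9732 x'=-3.3511 y'=-0.5487

F_att = 1·(g−p) = 1·(-7,-11) = (-7.0000,-11.0000)
o1: d²=205 > ρ²=49 → inactive
o2: d²=41 ≤ ρ²=49; F_rep = 9·(-4,5)/41² = (-0.0214,0.0268)
F = F_att + ΣF_rep = (-7.0214,-10.9732)
p' = p + 1/20·F = (-3.3511,-0.5487)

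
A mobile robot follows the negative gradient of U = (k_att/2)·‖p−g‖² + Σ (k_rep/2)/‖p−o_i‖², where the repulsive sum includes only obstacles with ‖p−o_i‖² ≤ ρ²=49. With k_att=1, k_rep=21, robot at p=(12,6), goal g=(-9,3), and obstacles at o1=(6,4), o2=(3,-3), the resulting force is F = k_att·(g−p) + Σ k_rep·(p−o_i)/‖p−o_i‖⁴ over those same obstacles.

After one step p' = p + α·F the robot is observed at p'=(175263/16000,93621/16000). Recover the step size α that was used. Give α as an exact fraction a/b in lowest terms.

α = 1/20

F_att = 1·(g−p) = 1·(-21,-3) = (-21.0000,-3.0000)
o1: d²=40 ≤ ρ²=49; F_rep = 21·(6,2)/40² = (0.0788,0.0262)
o2: d²=162 > ρ²=49 → inactive
F = F_att + ΣF_rep = (-20.9213,-2.9737)
Δp = p'−p = (-1.0461,-0.1487); α = Δx/Fx = (-16737/16000) / (-16737/800) = 1/20
check: Δy/Fy = (-2379/16000) / (-2379/800) = 1/20 ✓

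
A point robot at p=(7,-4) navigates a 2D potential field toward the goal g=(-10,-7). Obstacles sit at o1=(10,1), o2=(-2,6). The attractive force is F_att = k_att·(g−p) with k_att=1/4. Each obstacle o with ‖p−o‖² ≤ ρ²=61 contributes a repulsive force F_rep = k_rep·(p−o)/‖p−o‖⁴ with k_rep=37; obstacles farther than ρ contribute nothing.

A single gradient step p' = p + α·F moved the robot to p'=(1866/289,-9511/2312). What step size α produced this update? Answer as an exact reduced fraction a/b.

F_att = 1/4·(g−p) = 1/4·(-17,-3) = (-4.2500,-0.7500)
o1: d²=34 ≤ ρ²=61; F_rep = 37·(-3,-5)/34² = (-0.0960,-0.1600)
o2: d²=181 > ρ²=61 → inactive
F = F_att + ΣF_rep = (-4.3460,-0.9100)
Δp = p'−p = (-0.5433,-0.1138); α = Δx/Fx = (-157/289) / (-1256/289) = 1/8
check: Δy/Fy = (-263/2312) / (-263/289) = 1/8 ✓

α = 1/8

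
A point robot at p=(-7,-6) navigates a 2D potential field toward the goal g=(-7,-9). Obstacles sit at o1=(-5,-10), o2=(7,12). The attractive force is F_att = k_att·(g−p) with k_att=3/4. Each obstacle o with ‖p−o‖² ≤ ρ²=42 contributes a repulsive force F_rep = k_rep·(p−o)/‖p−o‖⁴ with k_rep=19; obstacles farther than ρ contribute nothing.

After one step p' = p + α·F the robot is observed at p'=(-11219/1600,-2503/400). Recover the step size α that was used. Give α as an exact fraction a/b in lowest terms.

α = 1/8

F_att = 3/4·(g−p) = 3/4·(0,-3) = (0.0000,-2.2500)
o1: d²=20 ≤ ρ²=42; F_rep = 19·(-2,4)/20² = (-0.0950,0.1900)
o2: d²=520 > ρ²=42 → inactive
F = F_att + ΣF_rep = (-0.0950,-2.0600)
Δp = p'−p = (-0.0119,-0.2575); α = Δx/Fx = (-19/1600) / (-19/200) = 1/8
check: Δy/Fy = (-103/400) / (-103/50) = 1/8 ✓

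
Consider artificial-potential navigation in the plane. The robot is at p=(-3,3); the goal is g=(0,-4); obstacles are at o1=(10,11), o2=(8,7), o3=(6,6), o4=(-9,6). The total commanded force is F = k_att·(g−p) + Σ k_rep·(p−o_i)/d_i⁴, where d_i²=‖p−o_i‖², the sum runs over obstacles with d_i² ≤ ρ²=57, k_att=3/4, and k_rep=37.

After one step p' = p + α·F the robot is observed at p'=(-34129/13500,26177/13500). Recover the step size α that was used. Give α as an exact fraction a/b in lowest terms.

F_att = 3/4·(g−p) = 3/4·(3,-7) = (2.2500,-5.2500)
o1: d²=233 > ρ²=57 → inactive
o2: d²=137 > ρ²=57 → inactive
o3: d²=90 > ρ²=57 → inactive
o4: d²=45 ≤ ρ²=57; F_rep = 37·(6,-3)/45² = (0.1096,-0.0548)
F = F_att + ΣF_rep = (2.3596,-5.3048)
Δp = p'−p = (0.4719,-1.0610); α = Δx/Fx = (6371/13500) / (6371/2700) = 1/5
check: Δy/Fy = (-14323/13500) / (-14323/2700) = 1/5 ✓

α = 1/5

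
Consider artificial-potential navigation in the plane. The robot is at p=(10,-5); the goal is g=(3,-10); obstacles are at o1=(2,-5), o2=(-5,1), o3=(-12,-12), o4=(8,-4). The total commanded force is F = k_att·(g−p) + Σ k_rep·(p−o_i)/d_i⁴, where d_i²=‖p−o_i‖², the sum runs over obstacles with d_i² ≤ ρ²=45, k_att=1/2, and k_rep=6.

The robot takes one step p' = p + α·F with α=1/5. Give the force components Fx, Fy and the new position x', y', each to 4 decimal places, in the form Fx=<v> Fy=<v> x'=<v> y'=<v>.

Fx=-3.0200 Fy=-2.7400 x'=9.3960 y'=-5.5480

F_att = 1/2·(g−p) = 1/2·(-7,-5) = (-3.5000,-2.5000)
o1: d²=64 > ρ²=45 → inactive
o2: d²=261 > ρ²=45 → inactive
o3: d²=533 > ρ²=45 → inactive
o4: d²=5 ≤ ρ²=45; F_rep = 6·(2,-1)/5² = (0.4800,-0.2400)
F = F_att + ΣF_rep = (-3.0200,-2.7400)
p' = p + 1/5·F = (9.3960,-5.5480)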